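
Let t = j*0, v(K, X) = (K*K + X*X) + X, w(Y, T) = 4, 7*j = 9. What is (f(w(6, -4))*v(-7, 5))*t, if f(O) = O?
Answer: 0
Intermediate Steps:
j = 9/7 (j = (1/7)*9 = 9/7 ≈ 1.2857)
v(K, X) = X + K**2 + X**2 (v(K, X) = (K**2 + X**2) + X = X + K**2 + X**2)
t = 0 (t = (9/7)*0 = 0)
(f(w(6, -4))*v(-7, 5))*t = (4*(5 + (-7)**2 + 5**2))*0 = (4*(5 + 49 + 25))*0 = (4*79)*0 = 316*0 = 0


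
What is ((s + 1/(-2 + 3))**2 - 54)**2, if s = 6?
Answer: 25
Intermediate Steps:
((s + 1/(-2 + 3))**2 - 54)**2 = ((6 + 1/(-2 + 3))**2 - 54)**2 = ((6 + 1/1)**2 - 54)**2 = ((6 + 1)**2 - 54)**2 = (7**2 - 54)**2 = (49 - 54)**2 = (-5)**2 = 25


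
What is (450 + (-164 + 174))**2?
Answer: 211600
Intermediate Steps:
(450 + (-164 + 174))**2 = (450 + 10)**2 = 460**2 = 211600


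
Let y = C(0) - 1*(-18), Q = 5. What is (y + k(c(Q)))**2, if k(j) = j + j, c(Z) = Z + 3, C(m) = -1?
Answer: 1089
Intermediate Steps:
c(Z) = 3 + Z
y = 17 (y = -1 - 1*(-18) = -1 + 18 = 17)
k(j) = 2*j
(y + k(c(Q)))**2 = (17 + 2*(3 + 5))**2 = (17 + 2*8)**2 = (17 + 16)**2 = 33**2 = 1089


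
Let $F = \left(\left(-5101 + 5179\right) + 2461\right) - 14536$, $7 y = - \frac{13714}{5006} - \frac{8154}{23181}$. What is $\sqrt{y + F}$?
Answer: $\frac{2 i \sqrt{54975382199379606041}}{135384767} \approx 109.53 i$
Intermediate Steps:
$y = - \frac{59787193}{135384767}$ ($y = \frac{- \frac{13714}{5006} - \frac{8154}{23181}}{7} = \frac{\left(-13714\right) \frac{1}{5006} - \frac{2718}{7727}}{7} = \frac{- \frac{6857}{2503} - \frac{2718}{7727}}{7} = \frac{1}{7} \left(- \frac{59787193}{19340681}\right) = - \frac{59787193}{135384767} \approx -0.44161$)
$F = -11997$ ($F = \left(78 + 2461\right) - 14536 = 2539 - 14536 = -11997$)
$\sqrt{y + F} = \sqrt{- \frac{59787193}{135384767} - 11997} = \sqrt{- \frac{1624270836892}{135384767}} = \frac{2 i \sqrt{54975382199379606041}}{135384767}$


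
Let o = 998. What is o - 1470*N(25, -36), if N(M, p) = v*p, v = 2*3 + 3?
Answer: 477278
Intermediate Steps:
v = 9 (v = 6 + 3 = 9)
N(M, p) = 9*p
o - 1470*N(25, -36) = 998 - 13230*(-36) = 998 - 1470*(-324) = 998 + 476280 = 477278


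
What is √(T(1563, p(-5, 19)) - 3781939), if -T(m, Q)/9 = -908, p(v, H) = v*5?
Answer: I*√3773767 ≈ 1942.6*I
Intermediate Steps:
p(v, H) = 5*v
T(m, Q) = 8172 (T(m, Q) = -9*(-908) = 8172)
√(T(1563, p(-5, 19)) - 3781939) = √(8172 - 3781939) = √(-3773767) = I*√3773767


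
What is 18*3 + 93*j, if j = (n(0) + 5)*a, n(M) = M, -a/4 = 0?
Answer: 54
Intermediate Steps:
a = 0 (a = -4*0 = 0)
j = 0 (j = (0 + 5)*0 = 5*0 = 0)
18*3 + 93*j = 18*3 + 93*0 = 54 + 0 = 54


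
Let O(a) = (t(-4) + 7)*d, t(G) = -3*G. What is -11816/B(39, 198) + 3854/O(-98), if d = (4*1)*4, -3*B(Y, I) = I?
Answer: 961607/5016 ≈ 191.71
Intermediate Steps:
B(Y, I) = -I/3
d = 16 (d = 4*4 = 16)
O(a) = 304 (O(a) = (-3*(-4) + 7)*16 = (12 + 7)*16 = 19*16 = 304)
-11816/B(39, 198) + 3854/O(-98) = -11816/((-⅓*198)) + 3854/304 = -11816/(-66) + 3854*(1/304) = -11816*(-1/66) + 1927/152 = 5908/33 + 1927/152 = 961607/5016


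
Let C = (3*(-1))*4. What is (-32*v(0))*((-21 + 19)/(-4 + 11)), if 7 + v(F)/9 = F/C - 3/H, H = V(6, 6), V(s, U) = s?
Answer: -4320/7 ≈ -617.14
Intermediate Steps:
H = 6
C = -12 (C = -3*4 = -12)
v(F) = -135/2 - 3*F/4 (v(F) = -63 + 9*(F/(-12) - 3/6) = -63 + 9*(F*(-1/12) - 3*1/6) = -63 + 9*(-F/12 - 1/2) = -63 + 9*(-1/2 - F/12) = -63 + (-9/2 - 3*F/4) = -135/2 - 3*F/4)
(-32*v(0))*((-21 + 19)/(-4 + 11)) = (-32*(-135/2 - 3/4*0))*((-21 + 19)/(-4 + 11)) = (-32*(-135/2 + 0))*(-2/7) = (-32*(-135/2))*(-2*1/7) = 2160*(-2/7) = -4320/7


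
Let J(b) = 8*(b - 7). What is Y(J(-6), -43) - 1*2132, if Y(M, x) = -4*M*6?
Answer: 364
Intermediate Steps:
J(b) = -56 + 8*b (J(b) = 8*(-7 + b) = -56 + 8*b)
Y(M, x) = -24*M
Y(J(-6), -43) - 1*2132 = -24*(-56 + 8*(-6)) - 1*2132 = -24*(-56 - 48) - 2132 = -24*(-104) - 2132 = 2496 - 2132 = 364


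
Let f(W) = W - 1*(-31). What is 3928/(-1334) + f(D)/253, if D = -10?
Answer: -20995/7337 ≈ -2.8615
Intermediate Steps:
f(W) = 31 + W (f(W) = W + 31 = 31 + W)
3928/(-1334) + f(D)/253 = 3928/(-1334) + (31 - 10)/253 = 3928*(-1/1334) + 21*(1/253) = -1964/667 + 21/253 = -20995/7337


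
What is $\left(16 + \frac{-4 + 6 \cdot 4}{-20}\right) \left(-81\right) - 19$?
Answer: $-1234$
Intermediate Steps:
$\left(16 + \frac{-4 + 6 \cdot 4}{-20}\right) \left(-81\right) - 19 = \left(16 + \left(-4 + 24\right) \left(- \frac{1}{20}\right)\right) \left(-81\right) - 19 = \left(16 + 20 \left(- \frac{1}{20}\right)\right) \left(-81\right) - 19 = \left(16 - 1\right) \left(-81\right) - 19 = 15 \left(-81\right) - 19 = -1215 - 19 = -1234$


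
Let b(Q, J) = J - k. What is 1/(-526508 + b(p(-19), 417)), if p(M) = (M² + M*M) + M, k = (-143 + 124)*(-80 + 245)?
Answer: -1/522956 ≈ -1.9122e-6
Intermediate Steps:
k = -3135 (k = -19*165 = -3135)
p(M) = M + 2*M² (p(M) = (M² + M²) + M = 2*M² + M = M + 2*M²)
b(Q, J) = 3135 + J (b(Q, J) = J - 1*(-3135) = J + 3135 = 3135 + J)
1/(-526508 + b(p(-19), 417)) = 1/(-526508 + (3135 + 417)) = 1/(-526508 + 3552) = 1/(-522956) = -1/522956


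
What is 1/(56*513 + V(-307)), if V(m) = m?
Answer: 1/28421 ≈ 3.5185e-5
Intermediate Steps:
1/(56*513 + V(-307)) = 1/(56*513 - 307) = 1/(28728 - 307) = 1/28421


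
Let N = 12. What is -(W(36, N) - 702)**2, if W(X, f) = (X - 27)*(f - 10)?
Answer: -467856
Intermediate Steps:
W(X, f) = (-27 + X)*(-10 + f)
-(W(36, N) - 702)**2 = -((270 - 27*12 - 10*36 + 36*12) - 702)**2 = -((270 - 324 - 360 + 432) - 702)**2 = -(18 - 702)**2 = -1*(-684)**2 = -1*467856 = -467856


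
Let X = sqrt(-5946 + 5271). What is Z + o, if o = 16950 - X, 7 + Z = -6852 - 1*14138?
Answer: -4047 - 15*I*sqrt(3) ≈ -4047.0 - 25.981*I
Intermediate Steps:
Z = -20997 (Z = -7 + (-6852 - 1*14138) = -7 + (-6852 - 14138) = -7 - 20990 = -20997)
X = 15*I*sqrt(3) (X = sqrt(-675) = 15*I*sqrt(3) ≈ 25.981*I)
o = 16950 - 15*I*sqrt(3) ≈ 16950.0 - 25.981*I
Z + o = -20997 + (16950 - 15*I*sqrt(3)) = -4047 - 15*I*sqrt(3)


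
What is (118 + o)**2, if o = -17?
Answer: 10201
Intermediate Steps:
(118 + o)**2 = (118 - 17)**2 = 101**2 = 10201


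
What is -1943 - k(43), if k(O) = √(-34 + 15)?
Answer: -1943 - I*√19 ≈ -1943.0 - 4.3589*I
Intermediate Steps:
k(O) = I*√19 (k(O) = √(-19) = I*√19)
-1943 - k(43) = -1943 - I*√19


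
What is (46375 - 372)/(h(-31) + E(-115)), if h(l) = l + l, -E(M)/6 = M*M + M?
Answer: -46003/78722 ≈ -0.58437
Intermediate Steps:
E(M) = -6*M - 6*M² (E(M) = -6*(M*M + M) = -6*(M² + M) = -6*(M + M²) = -6*M - 6*M²)
h(l) = 2*l
(46375 - 372)/(h(-31) + E(-115)) = (46375 - 372)/(2*(-31) - 6*(-115)*(1 - 115)) = 46003/(-62 - 6*(-115)*(-114)) = 46003/(-62 - 78660) = 46003/(-78722) = 46003*(-1/78722) = -46003/78722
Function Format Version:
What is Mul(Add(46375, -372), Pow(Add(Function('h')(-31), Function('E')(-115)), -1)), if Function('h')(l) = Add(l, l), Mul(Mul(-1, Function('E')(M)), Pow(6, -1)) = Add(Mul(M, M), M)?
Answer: Rational(-46003, 78722) ≈ -0.58437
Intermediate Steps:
Function('E')(M) = Add(Mul(-6, M), Mul(-6, Pow(M, 2))) (Function('E')(M) = Mul(-6, Add(Mul(M, M), M)) = Mul(-6, Add(Pow(M, 2), M)) = Mul(-6, Add(M, Pow(M, 2))) = Add(Mul(-6, M), Mul(-6, Pow(M, 2))))
Function('h')(l) = Mul(2, l)
Mul(Add(46375, -372), Pow(Add(Function('h')(-31), Function('E')(-115)), -1)) = Mul(Add(46375, -372), Pow(Add(Mul(2, -31), Mul(-6, -115, Add(1, -115))), -1)) = Mul(46003, Pow(Add(-62, Mul(-6, -115, -114)), -1)) = Mul(46003, Pow(Add(-62, -78660), -1)) = Mul(46003, Pow(-78722, -1)) = Mul(46003, Rational(-1, 78722)) = Rational(-46003, 78722)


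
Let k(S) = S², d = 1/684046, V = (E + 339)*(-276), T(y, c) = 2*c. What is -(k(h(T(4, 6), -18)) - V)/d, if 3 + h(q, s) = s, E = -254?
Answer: -16349383446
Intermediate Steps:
h(q, s) = -3 + s
V = -23460 (V = (-254 + 339)*(-276) = 85*(-276) = -23460)
d = 1/684046 ≈ 1.4619e-6
-(k(h(T(4, 6), -18)) - V)/d = -((-3 - 18)² - 1*(-23460))/1/684046 = -((-21)² + 23460)*684046 = -(441 + 23460)*684046 = -23901*684046 = -1*16349383446 = -16349383446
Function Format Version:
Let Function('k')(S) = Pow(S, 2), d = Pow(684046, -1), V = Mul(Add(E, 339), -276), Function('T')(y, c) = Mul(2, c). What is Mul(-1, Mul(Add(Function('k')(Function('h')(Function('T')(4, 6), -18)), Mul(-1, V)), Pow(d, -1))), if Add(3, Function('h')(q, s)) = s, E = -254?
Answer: -16349383446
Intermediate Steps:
Function('h')(q, s) = Add(-3, s)
V = -23460 (V = Mul(Add(-254, 339), -276) = Mul(85, -276) = -23460)
d = Rational(1, 684046) ≈ 1.4619e-6
Mul(-1, Mul(Add(Function('k')(Function('h')(Function('T')(4, 6), -18)), Mul(-1, V)), Pow(d, -1))) = Mul(-1, Mul(Add(Pow(Add(-3, -18), 2), Mul(-1, -23460)), Pow(Rational(1, 684046), -1))) = Mul(-1, Mul(Add(Pow(-21, 2), 23460), 684046)) = Mul(-1, Mul(Add(441, 23460), 684046)) = Mul(-1, Mul(23901, 684046)) = Mul(-1, 16349383446) = -16349383446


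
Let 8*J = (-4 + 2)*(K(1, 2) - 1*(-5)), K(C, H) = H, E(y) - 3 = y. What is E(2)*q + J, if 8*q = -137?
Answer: -699/8 ≈ -87.375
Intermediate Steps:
q = -137/8 (q = (1/8)*(-137) = -137/8 ≈ -17.125)
E(y) = 3 + y
J = -7/4 (J = ((-4 + 2)*(2 - 1*(-5)))/8 = (-2*(2 + 5))/8 = (-2*7)/8 = (1/8)*(-14) = -7/4 ≈ -1.7500)
E(2)*q + J = (3 + 2)*(-137/8) - 7/4 = 5*(-137/8) - 7/4 = -685/8 - 7/4 = -699/8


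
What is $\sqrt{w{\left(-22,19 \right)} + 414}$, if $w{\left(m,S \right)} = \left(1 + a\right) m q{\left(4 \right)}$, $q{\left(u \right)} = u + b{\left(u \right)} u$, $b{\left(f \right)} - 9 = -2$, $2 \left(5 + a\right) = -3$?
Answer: $\sqrt{4286} \approx 65.468$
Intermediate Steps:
$a = - \frac{13}{2}$ ($a = -5 + \frac{1}{2} \left(-3\right) = -5 - \frac{3}{2} = - \frac{13}{2} \approx -6.5$)
$b{\left(f \right)} = 7$ ($b{\left(f \right)} = 9 - 2 = 7$)
$q{\left(u \right)} = 8 u$ ($q{\left(u \right)} = u + 7 u = 8 u$)
$w{\left(m,S \right)} = - 176 m$ ($w{\left(m,S \right)} = \left(1 - \frac{13}{2}\right) m 8 \cdot 4 = - \frac{11 m}{2} \cdot 32 = - 176 m$)
$\sqrt{w{\left(-22,19 \right)} + 414} = \sqrt{\left(-176\right) \left(-22\right) + 414} = \sqrt{3872 + 414} = \sqrt{4286}$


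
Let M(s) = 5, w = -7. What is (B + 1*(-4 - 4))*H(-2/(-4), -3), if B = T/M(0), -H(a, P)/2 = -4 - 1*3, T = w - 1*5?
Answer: -728/5 ≈ -145.60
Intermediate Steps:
T = -12 (T = -7 - 1*5 = -7 - 5 = -12)
H(a, P) = 14 (H(a, P) = -2*(-4 - 1*3) = -2*(-4 - 3) = -2*(-7) = 14)
B = -12/5 ≈ -2.4000
(B + 1*(-4 - 4))*H(-2/(-4), -3) = (-12/5 + 1*(-4 - 4))*14 = (-12/5 + 1*(-8))*14 = (-12/5 - 8)*14 = -52/5*14 = -728/5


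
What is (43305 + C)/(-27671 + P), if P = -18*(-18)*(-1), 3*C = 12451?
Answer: -142366/83985 ≈ -1.6951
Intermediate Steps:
C = 12451/3 (C = (⅓)*12451 = 12451/3 ≈ 4150.3)
P = -324 (P = 324*(-1) = -324)
(43305 + C)/(-27671 + P) = (43305 + 12451/3)/(-27671 - 324) = (142366/3)/(-27995) = (142366/3)*(-1/27995) = -142366/83985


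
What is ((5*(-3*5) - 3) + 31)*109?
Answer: -5123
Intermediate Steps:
((5*(-3*5) - 3) + 31)*109 = ((5*(-15) - 3) + 31)*109 = ((-75 - 3) + 31)*109 = (-78 + 31)*109 = -47*109 = -5123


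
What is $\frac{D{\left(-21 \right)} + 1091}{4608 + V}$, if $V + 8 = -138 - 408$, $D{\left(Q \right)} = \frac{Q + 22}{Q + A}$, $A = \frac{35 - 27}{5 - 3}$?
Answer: $\frac{9273}{34459} \approx 0.2691$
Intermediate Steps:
$A = 4$ ($A = \frac{8}{2} = 8 \cdot \frac{1}{2} = 4$)
$D{\left(Q \right)} = \frac{22 + Q}{4 + Q}$ ($D{\left(Q \right)} = \frac{Q + 22}{Q + 4} = \frac{22 + Q}{4 + Q}$)
$V = -554$ ($V = -8 - 546 = -554$)
$\frac{D{\left(-21 \right)} + 1091}{4608 + V} = \frac{\frac{22 - 21}{4 - 21} + 1091}{4608 - 554} = \frac{\frac{1}{-17} \cdot 1 + 1091}{4054} = \left(\left(- \frac{1}{17}\right) 1 + 1091\right) \frac{1}{4054} = \left(- \frac{1}{17} + 1091\right) \frac{1}{4054} = \frac{18546}{17} \cdot \frac{1}{4054} = \frac{9273}{34459}$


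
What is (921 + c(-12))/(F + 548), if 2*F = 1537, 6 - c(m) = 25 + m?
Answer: 1828/2633 ≈ 0.69427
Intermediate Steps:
c(m) = -19 - m (c(m) = 6 - (25 + m) = 6 + (-25 - m) = -19 - m)
F = 1537/2 (F = (½)*1537 = 1537/2 ≈ 768.50)
(921 + c(-12))/(F + 548) = (921 + (-19 - 1*(-12)))/(1537/2 + 548) = (921 + (-19 + 12))/(2633/2) = (921 - 7)*(2/2633) = 914*(2/2633) = 1828/2633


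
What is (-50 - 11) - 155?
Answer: -216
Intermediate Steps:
(-50 - 11) - 155 = -61 - 155 = -216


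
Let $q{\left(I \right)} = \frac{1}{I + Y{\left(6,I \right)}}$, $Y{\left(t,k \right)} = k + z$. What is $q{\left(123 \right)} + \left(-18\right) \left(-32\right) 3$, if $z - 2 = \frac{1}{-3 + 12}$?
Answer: $\frac{3858633}{2233} \approx 1728.0$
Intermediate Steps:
$z = \frac{19}{9}$ ($z = 2 + \frac{1}{-3 + 12} = 2 + \frac{1}{9} = \frac{19}{9} \approx 2.1111$)
$Y{\left(t,k \right)} = \frac{19}{9} + k$ ($Y{\left(t,k \right)} = k + \frac{19}{9} = \frac{19}{9} + k$)
$q{\left(I \right)} = \frac{1}{\frac{19}{9} + 2 I}$ ($q{\left(I \right)} = \frac{1}{I + \left(\frac{19}{9} + I\right)} = \frac{1}{\frac{19}{9} + 2 I}$)
$q{\left(123 \right)} + \left(-18\right) \left(-32\right) 3 = \frac{9}{19 + 18 \cdot 123} + \left(-18\right) \left(-32\right) 3 = \frac{9}{19 + 2214} + 576 \cdot 3 = \frac{9}{2233} + 1728 = \frac{3858633}{2233}$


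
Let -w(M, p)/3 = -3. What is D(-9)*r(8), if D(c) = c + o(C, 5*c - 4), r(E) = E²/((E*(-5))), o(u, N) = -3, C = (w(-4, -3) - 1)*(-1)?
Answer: 96/5 ≈ 19.200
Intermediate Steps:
w(M, p) = 9 (w(M, p) = -3*(-3) = 9)
C = -8 (C = (9 - 1)*(-1) = 8*(-1) = -8)
r(E) = -E/5 (r(E) = E²/((-5*E)) = E²*(-1/(5*E)) = -E/5)
D(c) = -3 + c (D(c) = c - 3 = -3 + c)
D(-9)*r(8) = (-3 - 9)*(-⅕*8) = -12*(-8/5) = 96/5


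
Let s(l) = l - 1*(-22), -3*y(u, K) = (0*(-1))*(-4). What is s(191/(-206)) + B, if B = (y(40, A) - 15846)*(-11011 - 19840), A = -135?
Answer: 100706183217/206 ≈ 4.8886e+8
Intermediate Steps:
y(u, K) = 0 (y(u, K) = -0*(-1)*(-4)/3 = -0*(-4) = -⅓*0 = 0)
B = 488864946 (B = (0 - 15846)*(-11011 - 19840) = -15846*(-30851) = 488864946)
s(l) = 22 + l (s(l) = l + 22 = 22 + l)
s(191/(-206)) + B = (22 + 191/(-206)) + 488864946 = (22 + 191*(-1/206)) + 488864946 = (22 - 191/206) + 488864946 = 4341/206 + 488864946 = 100706183217/206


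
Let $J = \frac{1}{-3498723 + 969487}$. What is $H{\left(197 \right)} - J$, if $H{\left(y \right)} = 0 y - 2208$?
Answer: $- \frac{5584553087}{2529236} \approx -2208.0$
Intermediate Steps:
$J = - \frac{1}{2529236}$ ($J = \frac{1}{-2529236} = - \frac{1}{2529236} \approx -3.9538 \cdot 10^{-7}$)
$H{\left(y \right)} = -2208$ ($H{\left(y \right)} = 0 - 2208 = -2208$)
$H{\left(197 \right)} - J = -2208 - - \frac{1}{2529236} = -2208 + \frac{1}{2529236} = - \frac{5584553087}{2529236}$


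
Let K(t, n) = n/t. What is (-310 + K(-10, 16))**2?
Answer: 2427364/25 ≈ 97095.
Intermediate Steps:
(-310 + K(-10, 16))**2 = (-310 + 16/(-10))**2 = (-310 + 16*(-1/10))**2 = (-310 - 8/5)**2 = (-1558/5)**2 = 2427364/25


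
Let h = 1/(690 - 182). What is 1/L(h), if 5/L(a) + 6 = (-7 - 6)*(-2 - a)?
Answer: 10173/2540 ≈ 4.0051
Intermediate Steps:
h = 1/508 ≈ 0.0019685
L(a) = 5/(20 + 13*a) (L(a) = 5/(-6 + (-7 - 6)*(-2 - a)) = 5/(-6 - 13*(-2 - a)) = 5/(-6 + (26 + 13*a)) = 5/(20 + 13*a))
1/L(h) = 1/(5/(20 + 13*(1/508))) = 1/(5/(20 + 13/508)) = 1/(5/(10173/508)) = 1/(5*(508/10173)) = 1/(2540/10173) = 10173/2540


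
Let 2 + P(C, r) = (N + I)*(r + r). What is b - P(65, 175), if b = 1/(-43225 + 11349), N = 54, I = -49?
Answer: -55719249/31876 ≈ -1748.0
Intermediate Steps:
b = -1/31876 (b = 1/(-31876) = -1/31876 ≈ -3.1372e-5)
P(C, r) = -2 + 10*r (P(C, r) = -2 + (54 - 49)*(r + r) = -2 + 5*(2*r) = -2 + 10*r)
b - P(65, 175) = -1/31876 - (-2 + 10*175) = -1/31876 - (-2 + 1750) = -1/31876 - 1*1748 = -1/31876 - 1748 = -55719249/31876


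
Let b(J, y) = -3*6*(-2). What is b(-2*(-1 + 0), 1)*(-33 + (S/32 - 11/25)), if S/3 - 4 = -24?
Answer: -63567/50 ≈ -1271.3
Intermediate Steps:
S = -60 (S = 12 + 3*(-24) = 12 - 72 = -60)
b(J, y) = 36 (b(J, y) = -18*(-2) = 36)
b(-2*(-1 + 0), 1)*(-33 + (S/32 - 11/25)) = 36*(-33 + (-60/32 - 11/25)) = 36*(-33 + (-60*1/32 - 11*1/25)) = 36*(-33 + (-15/8 - 11/25)) = 36*(-33 - 463/200) = 36*(-7063/200) = -63567/50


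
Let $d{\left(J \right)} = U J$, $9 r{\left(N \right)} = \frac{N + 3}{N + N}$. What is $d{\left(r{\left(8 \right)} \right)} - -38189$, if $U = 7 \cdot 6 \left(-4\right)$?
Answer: $\frac{229057}{6} \approx 38176.0$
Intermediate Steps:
$U = -168$ ($U = 42 \left(-4\right) = -168$)
$r{\left(N \right)} = \frac{3 + N}{18 N}$ ($r{\left(N \right)} = \frac{\left(N + 3\right) \frac{1}{N + N}}{9} = \frac{\left(3 + N\right) \frac{1}{2 N}}{9} = \frac{\frac{1}{2} \frac{1}{N} \left(3 + N\right)}{9} = \frac{3 + N}{18 N}$)
$d{\left(J \right)} = - 168 J$
$d{\left(r{\left(8 \right)} \right)} - -38189 = - 168 \frac{3 + 8}{18 \cdot 8} - -38189 = - 168 \cdot \frac{1}{18} \cdot \frac{1}{8} \cdot 11 + 38189 = \left(-168\right) \frac{11}{144} + 38189 = - \frac{77}{6} + 38189 = \frac{229057}{6}$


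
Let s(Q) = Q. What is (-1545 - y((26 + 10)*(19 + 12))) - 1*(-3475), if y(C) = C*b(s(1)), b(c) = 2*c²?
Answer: -302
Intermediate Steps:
y(C) = 2*C (y(C) = C*(2*1²) = C*(2*1) = C*2 = 2*C)
(-1545 - y((26 + 10)*(19 + 12))) - 1*(-3475) = (-1545 - 2*(26 + 10)*(19 + 12)) - 1*(-3475) = (-1545 - 2*36*31) + 3475 = (-1545 - 2*1116) + 3475 = (-1545 - 1*2232) + 3475 = (-1545 - 2232) + 3475 = -3777 + 3475 = -302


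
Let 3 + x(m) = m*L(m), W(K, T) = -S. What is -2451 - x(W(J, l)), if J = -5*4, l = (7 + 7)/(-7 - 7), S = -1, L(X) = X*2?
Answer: -2450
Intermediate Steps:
L(X) = 2*X
l = -1 (l = 14/(-14) = 14*(-1/14) = -1)
J = -20
W(K, T) = 1 (W(K, T) = -1*(-1) = 1)
x(m) = -3 + 2*m² (x(m) = -3 + m*(2*m) = -3 + 2*m²)
-2451 - x(W(J, l)) = -2451 - (-3 + 2*1²) = -2451 - (-3 + 2*1) = -2451 - (-3 + 2) = -2451 - 1*(-1) = -2451 + 1 = -2450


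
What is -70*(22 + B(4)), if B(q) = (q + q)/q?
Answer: -1680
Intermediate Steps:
B(q) = 2 (B(q) = (2*q)/q = 2)
-70*(22 + B(4)) = -70*(22 + 2) = -70*24 = -1680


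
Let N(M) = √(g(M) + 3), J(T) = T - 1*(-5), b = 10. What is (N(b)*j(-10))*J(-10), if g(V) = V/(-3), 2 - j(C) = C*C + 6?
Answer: 520*I*√3/3 ≈ 300.22*I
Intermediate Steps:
j(C) = -4 - C² (j(C) = 2 - (C*C + 6) = 2 - (C² + 6) = 2 - (6 + C²) = 2 + (-6 - C²) = -4 - C²)
g(V) = -V/3 (g(V) = V*(-⅓) = -V/3)
J(T) = 5 + T (J(T) = T + 5 = 5 + T)
N(M) = √(3 - M/3) (N(M) = √(-M/3 + 3) = √(3 - M/3))
(N(b)*j(-10))*J(-10) = ((√(27 - 3*10)/3)*(-4 - 1*(-10)²))*(5 - 10) = ((√(27 - 30)/3)*(-4 - 1*100))*(-5) = ((√(-3)/3)*(-4 - 100))*(-5) = (((I*√3)/3)*(-104))*(-5) = ((I*√3/3)*(-104))*(-5) = -104*I*√3/3*(-5) = 520*I*√3/3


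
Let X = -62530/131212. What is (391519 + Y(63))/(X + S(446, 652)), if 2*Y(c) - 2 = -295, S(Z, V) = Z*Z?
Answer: 8558794745/4350017277 ≈ 1.9675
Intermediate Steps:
S(Z, V) = Z²
X = -31265/65606 (X = -62530*1/131212 = -31265/65606 ≈ -0.47656)
Y(c) = -293/2 (Y(c) = 1 + (½)*(-295) = 1 - 295/2 = -293/2)
(391519 + Y(63))/(X + S(446, 652)) = (391519 - 293/2)/(-31265/65606 + 446²) = 782745/(2*(-31265/65606 + 198916)) = 782745/(2*(13050051831/65606)) = (782745/2)*(65606/13050051831) = 8558794745/4350017277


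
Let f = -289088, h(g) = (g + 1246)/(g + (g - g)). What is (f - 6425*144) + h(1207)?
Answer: -1465643163/1207 ≈ -1.2143e+6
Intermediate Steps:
h(g) = (1246 + g)/g (h(g) = (1246 + g)/(g + 0) = (1246 + g)/g)
(f - 6425*144) + h(1207) = (-289088 - 6425*144) + (1246 + 1207)/1207 = (-289088 - 925200) + (1/1207)*2453 = -1214288 + 2453/1207 = -1465643163/1207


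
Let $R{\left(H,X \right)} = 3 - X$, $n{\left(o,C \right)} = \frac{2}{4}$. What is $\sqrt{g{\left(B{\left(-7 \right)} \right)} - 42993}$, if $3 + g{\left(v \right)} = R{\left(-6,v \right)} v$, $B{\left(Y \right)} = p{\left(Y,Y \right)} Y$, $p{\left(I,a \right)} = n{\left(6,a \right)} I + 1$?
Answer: $\frac{i \sqrt{172999}}{2} \approx 207.97 i$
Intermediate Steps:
$n{\left(o,C \right)} = \frac{1}{2}$ ($n{\left(o,C \right)} = 2 \cdot \frac{1}{4} = \frac{1}{2}$)
$p{\left(I,a \right)} = 1 + \frac{I}{2}$ ($p{\left(I,a \right)} = \frac{I}{2} + 1 = 1 + \frac{I}{2}$)
$B{\left(Y \right)} = Y \left(1 + \frac{Y}{2}\right)$ ($B{\left(Y \right)} = \left(1 + \frac{Y}{2}\right) Y = Y \left(1 + \frac{Y}{2}\right)$)
$g{\left(v \right)} = -3 + v \left(3 - v\right)$ ($g{\left(v \right)} = -3 + \left(3 - v\right) v = -3 + v \left(3 - v\right)$)
$\sqrt{g{\left(B{\left(-7 \right)} \right)} - 42993} = \sqrt{\left(-3 - \frac{1}{2} \left(-7\right) \left(2 - 7\right) \left(-3 + \frac{1}{2} \left(-7\right) \left(2 - 7\right)\right)\right) - 42993} = \sqrt{\left(-3 - \frac{1}{2} \left(-7\right) \left(-5\right) \left(-3 + \frac{1}{2} \left(-7\right) \left(-5\right)\right)\right) - 42993} = \sqrt{\left(-3 - \frac{35 \left(-3 + \frac{35}{2}\right)}{2}\right) - 42993} = \sqrt{\left(-3 - \frac{35}{2} \cdot \frac{29}{2}\right) - 42993} = \sqrt{\left(-3 - \frac{1015}{4}\right) - 42993} = \sqrt{- \frac{1027}{4} - 42993} = \sqrt{- \frac{172999}{4}} = \frac{i \sqrt{172999}}{2}$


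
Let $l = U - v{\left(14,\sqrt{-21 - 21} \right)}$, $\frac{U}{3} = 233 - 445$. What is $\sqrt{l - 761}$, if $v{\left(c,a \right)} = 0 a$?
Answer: $i \sqrt{1397} \approx 37.376 i$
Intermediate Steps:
$v{\left(c,a \right)} = 0$
$U = -636$ ($U = 3 \left(233 - 445\right) = 3 \left(-212\right) = -636$)
$l = -636$ ($l = -636 - 0 = -636 + 0 = -636$)
$\sqrt{l - 761} = \sqrt{-636 - 761} = \sqrt{-1397} = i \sqrt{1397}$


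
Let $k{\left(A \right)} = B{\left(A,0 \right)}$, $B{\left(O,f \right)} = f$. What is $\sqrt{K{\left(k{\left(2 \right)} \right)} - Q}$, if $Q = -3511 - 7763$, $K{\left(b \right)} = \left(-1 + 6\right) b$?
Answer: $\sqrt{11274} \approx 106.18$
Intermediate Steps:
$k{\left(A \right)} = 0$
$K{\left(b \right)} = 5 b$
$Q = -11274$ ($Q = -3511 - 7763 = -11274$)
$\sqrt{K{\left(k{\left(2 \right)} \right)} - Q} = \sqrt{5 \cdot 0 - -11274} = \sqrt{0 + 11274} = \sqrt{11274}$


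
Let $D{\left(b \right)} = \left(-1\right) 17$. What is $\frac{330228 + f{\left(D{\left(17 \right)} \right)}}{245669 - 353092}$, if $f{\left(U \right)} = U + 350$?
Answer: $- \frac{330561}{107423} \approx -3.0772$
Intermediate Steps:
$D{\left(b \right)} = -17$
$f{\left(U \right)} = 350 + U$
$\frac{330228 + f{\left(D{\left(17 \right)} \right)}}{245669 - 353092} = \frac{330228 + \left(350 - 17\right)}{245669 - 353092} = \frac{330228 + 333}{245669 - 353092} = \frac{330561}{-107423} = 330561 \left(- \frac{1}{107423}\right) = - \frac{330561}{107423}$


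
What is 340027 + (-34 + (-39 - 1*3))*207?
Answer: 324295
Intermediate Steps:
340027 + (-34 + (-39 - 1*3))*207 = 340027 + (-34 + (-39 - 3))*207 = 340027 + (-34 - 42)*207 = 340027 - 76*207 = 340027 - 15732 = 324295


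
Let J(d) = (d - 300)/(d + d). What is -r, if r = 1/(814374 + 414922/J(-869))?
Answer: -1169/1673137642 ≈ -6.9869e-7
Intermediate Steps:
J(d) = (-300 + d)/(2*d) (J(d) = (-300 + d)/((2*d)) = (-300 + d)*(1/(2*d)) = (-300 + d)/(2*d))
r = 1169/1673137642 (r = 1/(814374 + 414922/(((1/2)*(-300 - 869)/(-869)))) = 1/(814374 + 414922/(((1/2)*(-1/869)*(-1169)))) = 1/(814374 + 414922/(1169/1738)) = 1/(814374 + 414922*(1738/1169)) = 1/(814374 + 721134436/1169) = 1/(1673137642/1169) = 1169/1673137642 ≈ 6.9869e-7)
-r = -1*1169/1673137642 = -1169/1673137642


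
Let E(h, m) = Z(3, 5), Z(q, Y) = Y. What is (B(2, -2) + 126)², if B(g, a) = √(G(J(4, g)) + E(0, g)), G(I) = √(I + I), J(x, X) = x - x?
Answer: (126 + √5)² ≈ 16445.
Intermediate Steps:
J(x, X) = 0
E(h, m) = 5
G(I) = √2*√I (G(I) = √(2*I) = √2*√I)
B(g, a) = √5 (B(g, a) = √(√2*√0 + 5) = √(√2*0 + 5) = √(0 + 5) = √5)
(B(2, -2) + 126)² = (√5 + 126)² = (126 + √5)²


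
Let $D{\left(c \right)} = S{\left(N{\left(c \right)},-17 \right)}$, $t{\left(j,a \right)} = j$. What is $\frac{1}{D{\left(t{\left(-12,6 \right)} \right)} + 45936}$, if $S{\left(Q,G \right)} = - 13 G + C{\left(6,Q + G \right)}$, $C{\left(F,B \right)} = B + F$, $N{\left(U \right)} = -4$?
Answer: $\frac{1}{46142} \approx 2.1672 \cdot 10^{-5}$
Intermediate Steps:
$S{\left(Q,G \right)} = 6 + Q - 12 G$ ($S{\left(Q,G \right)} = - 13 G + \left(\left(Q + G\right) + 6\right) = - 13 G + \left(\left(G + Q\right) + 6\right) = - 13 G + \left(6 + G + Q\right) = 6 + Q - 12 G$)
$D{\left(c \right)} = 206$ ($D{\left(c \right)} = 6 - 4 - -204 = 6 - 4 + 204 = 206$)
$\frac{1}{D{\left(t{\left(-12,6 \right)} \right)} + 45936} = \frac{1}{206 + 45936} = \frac{1}{46142}$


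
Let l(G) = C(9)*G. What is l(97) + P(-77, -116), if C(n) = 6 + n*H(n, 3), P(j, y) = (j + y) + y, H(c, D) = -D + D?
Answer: 273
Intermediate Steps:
H(c, D) = 0
P(j, y) = j + 2*y
C(n) = 6 (C(n) = 6 + n*0 = 6 + 0 = 6)
l(G) = 6*G
l(97) + P(-77, -116) = 6*97 + (-77 + 2*(-116)) = 582 + (-77 - 232) = 582 - 309 = 273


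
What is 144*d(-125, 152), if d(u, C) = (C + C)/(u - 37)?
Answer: -2432/9 ≈ -270.22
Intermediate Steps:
d(u, C) = 2*C/(-37 + u) (d(u, C) = (2*C)/(-37 + u) = 2*C/(-37 + u))
144*d(-125, 152) = 144*(2*152/(-37 - 125)) = 144*(2*152/(-162)) = 144*(2*152*(-1/162)) = 144*(-152/81) = -2432/9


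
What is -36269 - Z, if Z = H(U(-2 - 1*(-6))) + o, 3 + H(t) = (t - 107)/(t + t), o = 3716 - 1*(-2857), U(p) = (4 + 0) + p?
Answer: -685325/16 ≈ -42833.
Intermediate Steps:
U(p) = 4 + p
o = 6573 (o = 3716 + 2857 = 6573)
H(t) = -3 + (-107 + t)/(2*t) (H(t) = -3 + (t - 107)/(t + t) = -3 + (-107 + t)/((2*t)) = -3 + (-107 + t)*(1/(2*t)) = -3 + (-107 + t)/(2*t))
Z = 105021/16 (Z = (-107 - 5*(4 + (-2 - 1*(-6))))/(2*(4 + (-2 - 1*(-6)))) + 6573 = (-107 - 5*(4 + (-2 + 6)))/(2*(4 + (-2 + 6))) + 6573 = (-107 - 5*(4 + 4))/(2*(4 + 4)) + 6573 = (½)*(-107 - 5*8)/8 + 6573 = (½)*(⅛)*(-107 - 40) + 6573 = (½)*(⅛)*(-147) + 6573 = -147/16 + 6573 = 105021/16 ≈ 6563.8)
-36269 - Z = -36269 - 1*105021/16 = -36269 - 105021/16 = -685325/16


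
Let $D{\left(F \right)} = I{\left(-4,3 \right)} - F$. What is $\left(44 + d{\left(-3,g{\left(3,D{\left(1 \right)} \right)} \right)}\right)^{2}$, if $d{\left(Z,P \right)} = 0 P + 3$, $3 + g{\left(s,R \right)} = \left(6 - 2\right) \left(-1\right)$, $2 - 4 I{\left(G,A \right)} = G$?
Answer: $2209$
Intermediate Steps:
$I{\left(G,A \right)} = \frac{1}{2} - \frac{G}{4}$
$D{\left(F \right)} = \frac{3}{2} - F$ ($D{\left(F \right)} = \left(\frac{1}{2} - -1\right) - F = \left(\frac{1}{2} + 1\right) - F = \frac{3}{2} - F$)
$g{\left(s,R \right)} = -7$ ($g{\left(s,R \right)} = -3 + \left(6 - 2\right) \left(-1\right) = -3 + 4 \left(-1\right) = -3 - 4 = -7$)
$d{\left(Z,P \right)} = 3$ ($d{\left(Z,P \right)} = 0 + 3 = 3$)
$\left(44 + d{\left(-3,g{\left(3,D{\left(1 \right)} \right)} \right)}\right)^{2} = \left(44 + 3\right)^{2} = 47^{2} = 2209$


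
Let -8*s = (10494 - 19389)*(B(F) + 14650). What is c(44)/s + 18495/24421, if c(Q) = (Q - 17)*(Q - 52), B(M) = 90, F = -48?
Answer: 202073315751/266824456525 ≈ 0.75733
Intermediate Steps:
s = 32778075/2 (s = -(10494 - 19389)*(90 + 14650)/8 = -(-8895)*14740/8 = -⅛*(-131112300) = 32778075/2 ≈ 1.6389e+7)
c(Q) = (-52 + Q)*(-17 + Q) (c(Q) = (-17 + Q)*(-52 + Q) = (-52 + Q)*(-17 + Q))
c(44)/s + 18495/24421 = (884 + 44² - 69*44)/(32778075/2) + 18495/24421 = (884 + 1936 - 3036)*(2/32778075) + 18495*(1/24421) = -216*2/32778075 + 18495/24421 = -144/10926025 + 18495/24421 = 202073315751/266824456525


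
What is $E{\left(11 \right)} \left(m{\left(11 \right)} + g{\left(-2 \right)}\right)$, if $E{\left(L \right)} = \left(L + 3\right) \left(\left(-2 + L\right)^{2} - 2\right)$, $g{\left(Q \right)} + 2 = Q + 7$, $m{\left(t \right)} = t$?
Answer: $15484$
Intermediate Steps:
$g{\left(Q \right)} = 5 + Q$ ($g{\left(Q \right)} = -2 + \left(Q + 7\right) = -2 + \left(7 + Q\right) = 5 + Q$)
$E{\left(L \right)} = \left(-2 + \left(-2 + L\right)^{2}\right) \left(3 + L\right)$ ($E{\left(L \right)} = \left(3 + L\right) \left(-2 + \left(-2 + L\right)^{2}\right) = \left(-2 + \left(-2 + L\right)^{2}\right) \left(3 + L\right)$)
$E{\left(11 \right)} \left(m{\left(11 \right)} + g{\left(-2 \right)}\right) = \left(6 + 11^{3} - 11^{2} - 110\right) \left(11 + \left(5 - 2\right)\right) = \left(6 + 1331 - 121 - 110\right) \left(11 + 3\right) = \left(6 + 1331 - 121 - 110\right) 14 = 1106 \cdot 14 = 15484$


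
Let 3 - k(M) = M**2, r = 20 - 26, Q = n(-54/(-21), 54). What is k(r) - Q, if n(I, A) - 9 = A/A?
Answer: -43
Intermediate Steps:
n(I, A) = 10 (n(I, A) = 9 + A/A = 9 + 1 = 10)
Q = 10
r = -6
k(M) = 3 - M**2
k(r) - Q = (3 - 1*(-6)**2) - 1*10 = (3 - 1*36) - 10 = (3 - 36) - 10 = -33 - 10 = -43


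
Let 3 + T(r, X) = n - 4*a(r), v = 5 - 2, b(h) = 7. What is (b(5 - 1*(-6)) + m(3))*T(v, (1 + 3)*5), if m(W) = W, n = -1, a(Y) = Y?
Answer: -160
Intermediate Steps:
v = 3
T(r, X) = -4 - 4*r (T(r, X) = -3 + (-1 - 4*r) = -4 - 4*r)
(b(5 - 1*(-6)) + m(3))*T(v, (1 + 3)*5) = (7 + 3)*(-4 - 4*3) = 10*(-4 - 12) = 10*(-16) = -160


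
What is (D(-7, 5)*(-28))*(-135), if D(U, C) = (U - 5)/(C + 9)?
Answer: -3240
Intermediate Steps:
D(U, C) = (-5 + U)/(9 + C)
(D(-7, 5)*(-28))*(-135) = (((-5 - 7)/(9 + 5))*(-28))*(-135) = ((-12/14)*(-28))*(-135) = (((1/14)*(-12))*(-28))*(-135) = -6/7*(-28)*(-135) = 24*(-135) = -3240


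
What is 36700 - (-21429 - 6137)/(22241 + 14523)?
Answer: 96376169/2626 ≈ 36701.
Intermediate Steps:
36700 - (-21429 - 6137)/(22241 + 14523) = 36700 - (-27566)/36764 = 36700 - 1*(-1969/2626) = 36700 + 1969/2626 = 96376169/2626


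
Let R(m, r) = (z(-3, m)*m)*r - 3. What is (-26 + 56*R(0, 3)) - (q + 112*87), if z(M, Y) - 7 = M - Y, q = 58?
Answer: -9996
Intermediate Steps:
z(M, Y) = 7 + M - Y (z(M, Y) = 7 + (M - Y) = 7 + M - Y)
R(m, r) = -3 + m*r*(4 - m) (R(m, r) = ((7 - 3 - m)*m)*r - 3 = ((4 - m)*m)*r - 3 = (m*(4 - m))*r - 3 = m*r*(4 - m) - 3 = -3 + m*r*(4 - m))
(-26 + 56*R(0, 3)) - (q + 112*87) = (-26 + 56*(-3 - 1*0*3*(-4 + 0))) - (58 + 112*87) = (-26 + 56*(-3 - 1*0*3*(-4))) - (58 + 9744) = (-26 + 56*(-3 + 0)) - 1*9802 = (-26 + 56*(-3)) - 9802 = (-26 - 168) - 9802 = -194 - 9802 = -9996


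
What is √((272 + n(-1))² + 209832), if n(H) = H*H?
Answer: √284361 ≈ 533.25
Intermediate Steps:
n(H) = H²
√((272 + n(-1))² + 209832) = √((272 + (-1)²)² + 209832) = √((272 + 1)² + 209832) = √(273² + 209832) = √(74529 + 209832) = √284361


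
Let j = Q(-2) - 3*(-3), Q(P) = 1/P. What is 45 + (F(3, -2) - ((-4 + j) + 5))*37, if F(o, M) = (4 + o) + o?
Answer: 127/2 ≈ 63.500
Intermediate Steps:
F(o, M) = 4 + 2*o
j = 17/2 (j = 1/(-2) - 3*(-3) = -½ + 9 = 17/2 ≈ 8.5000)
45 + (F(3, -2) - ((-4 + j) + 5))*37 = 45 + ((4 + 2*3) - ((-4 + 17/2) + 5))*37 = 45 + ((4 + 6) - (9/2 + 5))*37 = 45 + (10 - 1*19/2)*37 = 45 + (10 - 19/2)*37 = 45 + (½)*37 = 45 + 37/2 = 127/2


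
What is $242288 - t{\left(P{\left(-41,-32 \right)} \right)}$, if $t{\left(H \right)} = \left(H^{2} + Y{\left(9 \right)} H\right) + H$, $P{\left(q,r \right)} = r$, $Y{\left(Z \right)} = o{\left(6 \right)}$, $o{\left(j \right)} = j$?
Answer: $241488$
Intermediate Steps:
$Y{\left(Z \right)} = 6$
$t{\left(H \right)} = H^{2} + 7 H$ ($t{\left(H \right)} = \left(H^{2} + 6 H\right) + H = H^{2} + 7 H$)
$242288 - t{\left(P{\left(-41,-32 \right)} \right)} = 242288 - - 32 \left(7 - 32\right) = 242288 - \left(-32\right) \left(-25\right) = 242288 - 800 = 241488$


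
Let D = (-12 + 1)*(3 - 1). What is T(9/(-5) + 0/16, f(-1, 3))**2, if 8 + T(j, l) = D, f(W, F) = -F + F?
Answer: 900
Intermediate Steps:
f(W, F) = 0
D = -22 (D = -11*2 = -22)
T(j, l) = -30 (T(j, l) = -8 - 22 = -30)
T(9/(-5) + 0/16, f(-1, 3))**2 = (-30)**2 = 900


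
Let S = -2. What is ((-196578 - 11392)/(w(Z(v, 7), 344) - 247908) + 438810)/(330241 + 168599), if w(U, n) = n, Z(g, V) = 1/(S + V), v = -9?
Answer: 10863376681/12349482576 ≈ 0.87966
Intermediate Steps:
Z(g, V) = 1/(-2 + V)
((-196578 - 11392)/(w(Z(v, 7), 344) - 247908) + 438810)/(330241 + 168599) = ((-196578 - 11392)/(344 - 247908) + 438810)/(330241 + 168599) = (-207970/(-247564) + 438810)/498840 = (-207970*(-1/247564) + 438810)*(1/498840) = (103985/123782 + 438810)*(1/498840) = (54316883405/123782)*(1/498840) = 10863376681/12349482576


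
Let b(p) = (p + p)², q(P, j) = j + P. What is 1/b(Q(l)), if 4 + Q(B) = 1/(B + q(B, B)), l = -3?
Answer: 81/5476 ≈ 0.014792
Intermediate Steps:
q(P, j) = P + j
Q(B) = -4 + 1/(3*B) (Q(B) = -4 + 1/(B + (B + B)) = -4 + 1/(B + 2*B) = -4 + 1/(3*B))
b(p) = 4*p² (b(p) = (2*p)² = 4*p²)
1/b(Q(l)) = 1/(4*(-4 + (⅓)/(-3))²) = 1/(4*(-4 + (⅓)*(-⅓))²) = 1/(4*(-4 - ⅑)²) = 1/(4*(-37/9)²) = 1/(4*(1369/81)) = 1/(5476/81) = 81/5476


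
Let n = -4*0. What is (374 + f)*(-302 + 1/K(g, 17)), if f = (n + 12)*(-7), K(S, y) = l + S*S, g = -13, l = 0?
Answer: -14800730/169 ≈ -87578.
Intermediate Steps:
n = 0
K(S, y) = S² (K(S, y) = 0 + S*S = 0 + S² = S²)
f = -84 (f = (0 + 12)*(-7) = 12*(-7) = -84)
(374 + f)*(-302 + 1/K(g, 17)) = (374 - 84)*(-302 + 1/((-13)²)) = 290*(-302 + 1/169) = 290*(-51037/169) = -14800730/169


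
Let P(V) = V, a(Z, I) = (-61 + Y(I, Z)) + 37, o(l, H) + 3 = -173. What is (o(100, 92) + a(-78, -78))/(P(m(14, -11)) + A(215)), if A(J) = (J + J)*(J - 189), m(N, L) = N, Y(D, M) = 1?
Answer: -199/11194 ≈ -0.017777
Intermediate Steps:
o(l, H) = -176 (o(l, H) = -3 - 173 = -176)
a(Z, I) = -23 (a(Z, I) = (-61 + 1) + 37 = -60 + 37 = -23)
A(J) = 2*J*(-189 + J) (A(J) = (2*J)*(-189 + J) = 2*J*(-189 + J))
(o(100, 92) + a(-78, -78))/(P(m(14, -11)) + A(215)) = (-176 - 23)/(14 + 2*215*(-189 + 215)) = -199/(14 + 2*215*26) = -199/(14 + 11180) = -199/11194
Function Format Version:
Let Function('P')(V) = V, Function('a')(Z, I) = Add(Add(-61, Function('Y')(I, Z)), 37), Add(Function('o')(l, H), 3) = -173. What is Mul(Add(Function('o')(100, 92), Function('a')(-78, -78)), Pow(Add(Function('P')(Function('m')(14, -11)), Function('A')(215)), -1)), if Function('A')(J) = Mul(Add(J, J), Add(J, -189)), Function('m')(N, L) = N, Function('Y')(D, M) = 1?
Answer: Rational(-199, 11194) ≈ -0.017777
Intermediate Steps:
Function('o')(l, H) = -176 (Function('o')(l, H) = Add(-3, -173) = -176)
Function('a')(Z, I) = -23 (Function('a')(Z, I) = Add(Add(-61, 1), 37) = Add(-60, 37) = -23)
Function('A')(J) = Mul(2, J, Add(-189, J)) (Function('A')(J) = Mul(Mul(2, J), Add(-189, J)) = Mul(2, J, Add(-189, J)))
Mul(Add(Function('o')(100, 92), Function('a')(-78, -78)), Pow(Add(Function('P')(Function('m')(14, -11)), Function('A')(215)), -1)) = Mul(Add(-176, -23), Pow(Add(14, Mul(2, 215, Add(-189, 215))), -1)) = Mul(-199, Pow(Add(14, Mul(2, 215, 26)), -1)) = Mul(-199, Pow(Add(14, 11180), -1)) = Mul(-199, Pow(11194, -1)) = Mul(-199, Rational(1, 11194)) = Rational(-199, 11194)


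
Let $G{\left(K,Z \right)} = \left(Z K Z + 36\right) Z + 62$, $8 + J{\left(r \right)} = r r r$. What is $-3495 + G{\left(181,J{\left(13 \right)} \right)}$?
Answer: $1898523061060$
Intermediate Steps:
$J{\left(r \right)} = -8 + r^{3}$ ($J{\left(r \right)} = -8 + r r r = -8 + r^{2} r = -8 + r^{3}$)
$G{\left(K,Z \right)} = 62 + Z \left(36 + K Z^{2}\right)$ ($G{\left(K,Z \right)} = \left(K Z Z + 36\right) Z + 62 = \left(K Z^{2} + 36\right) Z + 62 = \left(36 + K Z^{2}\right) Z + 62 = Z \left(36 + K Z^{2}\right) + 62 = 62 + Z \left(36 + K Z^{2}\right)$)
$-3495 + G{\left(181,J{\left(13 \right)} \right)} = -3495 + \left(62 + 36 \left(-8 + 13^{3}\right) + 181 \left(-8 + 13^{3}\right)^{3}\right) = -3495 + \left(62 + 36 \left(-8 + 2197\right) + 181 \left(-8 + 2197\right)^{3}\right) = -3495 + \left(62 + 36 \cdot 2189 + 181 \cdot 2189^{3}\right) = -3495 + \left(62 + 78804 + 181 \cdot 10489077269\right) = -3495 + \left(62 + 78804 + 1898522985689\right) = -3495 + 1898523064555 = 1898523061060$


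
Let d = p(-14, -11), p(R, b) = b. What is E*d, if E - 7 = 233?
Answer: -2640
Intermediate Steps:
E = 240 (E = 7 + 233 = 240)
d = -11
E*d = 240*(-11) = -2640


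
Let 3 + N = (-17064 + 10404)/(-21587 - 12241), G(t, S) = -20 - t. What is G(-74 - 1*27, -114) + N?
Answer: 220437/2819 ≈ 78.197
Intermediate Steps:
N = -7902/2819 (N = -3 + (-17064 + 10404)/(-21587 - 12241) = -3 - 6660/(-33828) = -3 - 6660*(-1/33828) = -3 + 555/2819 = -7902/2819 ≈ -2.8031)
G(-74 - 1*27, -114) + N = (-20 - (-74 - 1*27)) - 7902/2819 = (-20 - (-74 - 27)) - 7902/2819 = (-20 - 1*(-101)) - 7902/2819 = (-20 + 101) - 7902/2819 = 81 - 7902/2819 = 220437/2819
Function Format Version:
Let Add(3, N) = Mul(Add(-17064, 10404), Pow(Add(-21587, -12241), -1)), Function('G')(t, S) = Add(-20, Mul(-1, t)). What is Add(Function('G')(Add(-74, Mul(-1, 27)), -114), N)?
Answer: Rational(220437, 2819) ≈ 78.197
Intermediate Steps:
N = Rational(-7902, 2819) (N = Add(-3, Mul(Add(-17064, 10404), Pow(Add(-21587, -12241), -1))) = Add(-3, Mul(-6660, Pow(-33828, -1))) = Add(-3, Mul(-6660, Rational(-1, 33828))) = Add(-3, Rational(555, 2819)) = Rational(-7902, 2819) ≈ -2.8031)
Add(Function('G')(Add(-74, Mul(-1, 27)), -114), N) = Add(Add(-20, Mul(-1, Add(-74, Mul(-1, 27)))), Rational(-7902, 2819)) = Add(Add(-20, Mul(-1, Add(-74, -27))), Rational(-7902, 2819)) = Add(Add(-20, Mul(-1, -101)), Rational(-7902, 2819)) = Add(Add(-20, 101), Rational(-7902, 2819)) = Add(81, Rational(-7902, 2819)) = Rational(220437, 2819)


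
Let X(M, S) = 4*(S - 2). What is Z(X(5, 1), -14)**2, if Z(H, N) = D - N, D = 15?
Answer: 841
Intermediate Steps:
X(M, S) = -8 + 4*S (X(M, S) = 4*(-2 + S) = -8 + 4*S)
Z(H, N) = 15 - N
Z(X(5, 1), -14)**2 = (15 - 1*(-14))**2 = (15 + 14)**2 = 29**2 = 841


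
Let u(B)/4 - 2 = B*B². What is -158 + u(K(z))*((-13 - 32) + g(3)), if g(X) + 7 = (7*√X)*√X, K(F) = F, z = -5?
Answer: 15094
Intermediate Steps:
u(B) = 8 + 4*B³ (u(B) = 8 + 4*(B*B²) = 8 + 4*B³)
g(X) = -7 + 7*X (g(X) = -7 + (7*√X)*√X = -7 + 7*X)
-158 + u(K(z))*((-13 - 32) + g(3)) = -158 + (8 + 4*(-5)³)*((-13 - 32) + (-7 + 7*3)) = -158 + (8 + 4*(-125))*(-45 + (-7 + 21)) = -158 + (8 - 500)*(-45 + 14) = -158 - 492*(-31) = -158 + 15252 = 15094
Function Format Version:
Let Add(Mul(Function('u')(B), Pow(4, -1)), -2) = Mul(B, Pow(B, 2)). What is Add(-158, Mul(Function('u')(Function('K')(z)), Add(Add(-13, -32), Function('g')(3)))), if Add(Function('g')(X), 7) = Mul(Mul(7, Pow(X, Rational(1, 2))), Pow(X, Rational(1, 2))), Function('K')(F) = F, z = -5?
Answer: 15094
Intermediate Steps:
Function('u')(B) = Add(8, Mul(4, Pow(B, 3))) (Function('u')(B) = Add(8, Mul(4, Mul(B, Pow(B, 2)))) = Add(8, Mul(4, Pow(B, 3))))
Function('g')(X) = Add(-7, Mul(7, X)) (Function('g')(X) = Add(-7, Mul(Mul(7, Pow(X, Rational(1, 2))), Pow(X, Rational(1, 2)))) = Add(-7, Mul(7, X)))
Add(-158, Mul(Function('u')(Function('K')(z)), Add(Add(-13, -32), Function('g')(3)))) = Add(-158, Mul(Add(8, Mul(4, Pow(-5, 3))), Add(Add(-13, -32), Add(-7, Mul(7, 3))))) = Add(-158, Mul(Add(8, Mul(4, -125)), Add(-45, Add(-7, 21)))) = Add(-158, Mul(Add(8, -500), Add(-45, 14))) = Add(-158, Mul(-492, -31)) = Add(-158, 15252) = 15094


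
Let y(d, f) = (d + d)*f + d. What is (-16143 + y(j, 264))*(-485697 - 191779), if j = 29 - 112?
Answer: 40682433800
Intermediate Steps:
j = -83
y(d, f) = d + 2*d*f (y(d, f) = (2*d)*f + d = 2*d*f + d = d + 2*d*f)
(-16143 + y(j, 264))*(-485697 - 191779) = (-16143 - 83*(1 + 2*264))*(-485697 - 191779) = (-16143 - 83*(1 + 528))*(-677476) = (-16143 - 83*529)*(-677476) = (-16143 - 43907)*(-677476) = -60050*(-677476) = 40682433800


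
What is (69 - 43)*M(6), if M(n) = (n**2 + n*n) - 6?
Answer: 1716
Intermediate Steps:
M(n) = -6 + 2*n**2 (M(n) = (n**2 + n**2) - 6 = 2*n**2 - 6 = -6 + 2*n**2)
(69 - 43)*M(6) = (69 - 43)*(-6 + 2*6**2) = 26*(-6 + 2*36) = 26*(-6 + 72) = 26*66 = 1716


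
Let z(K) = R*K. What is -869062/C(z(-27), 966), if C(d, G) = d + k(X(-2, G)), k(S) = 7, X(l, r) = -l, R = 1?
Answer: 434531/10 ≈ 43453.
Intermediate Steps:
z(K) = K (z(K) = 1*K = K)
C(d, G) = 7 + d (C(d, G) = d + 7 = 7 + d)
-869062/C(z(-27), 966) = -869062/(7 - 27) = -869062/(-20) = -869062*(-1/20) = 434531/10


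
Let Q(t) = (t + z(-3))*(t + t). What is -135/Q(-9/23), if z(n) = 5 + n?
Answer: 7935/74 ≈ 107.23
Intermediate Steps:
Q(t) = 2*t*(2 + t) (Q(t) = (t + (5 - 3))*(t + t) = (t + 2)*(2*t) = (2 + t)*(2*t) = 2*t*(2 + t))
-135/Q(-9/23) = -135*(-23/(18*(2 - 9/23))) = -135/(2*(-9/23)*(37/23)) = -135/(-666/529) = -135*(-529/666) = 7935/74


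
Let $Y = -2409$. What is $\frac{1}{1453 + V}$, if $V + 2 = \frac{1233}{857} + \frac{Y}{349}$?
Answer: $\frac{299093}{432349747} \approx 0.00069178$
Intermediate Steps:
$V = - \frac{2232382}{299093}$ ($V = -2 + \left(\frac{1233}{857} - \frac{2409}{349}\right) = -2 - \frac{1634196}{299093} = - \frac{2232382}{299093} \approx -7.4638$)
$\frac{1}{1453 + V} = \frac{1}{1453 - \frac{2232382}{299093}} = \frac{1}{\frac{432349747}{299093}} = \frac{299093}{432349747}$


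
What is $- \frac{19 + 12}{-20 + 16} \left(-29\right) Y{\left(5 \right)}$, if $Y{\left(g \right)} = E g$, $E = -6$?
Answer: $\frac{13485}{2} \approx 6742.5$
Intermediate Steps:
$Y{\left(g \right)} = - 6 g$
$- \frac{19 + 12}{-20 + 16} \left(-29\right) Y{\left(5 \right)} = - \frac{19 + 12}{-20 + 16} \left(-29\right) \left(\left(-6\right) 5\right) = - \frac{31}{-4} \left(-29\right) \left(-30\right) = - 31 \left(- \frac{1}{4}\right) \left(-29\right) \left(-30\right) = - \left(- \frac{31}{4}\right) \left(-29\right) \left(-30\right) = - \frac{899 \left(-30\right)}{4} = \left(-1\right) \left(- \frac{13485}{2}\right) = \frac{13485}{2}$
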